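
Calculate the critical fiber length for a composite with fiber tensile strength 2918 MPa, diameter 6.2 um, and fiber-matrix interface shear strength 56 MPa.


Lc = sigma_f * d / (2 * tau_i) = 2918 * 6.2 / (2 * 56) = 161.5 um

161.5 um


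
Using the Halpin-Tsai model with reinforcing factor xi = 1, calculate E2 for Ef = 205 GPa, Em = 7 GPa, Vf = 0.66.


eta = (Ef/Em - 1)/(Ef/Em + xi) = (29.2857 - 1)/(29.2857 + 1) = 0.934
E2 = Em*(1+xi*eta*Vf)/(1-eta*Vf) = 29.5 GPa

29.5 GPa


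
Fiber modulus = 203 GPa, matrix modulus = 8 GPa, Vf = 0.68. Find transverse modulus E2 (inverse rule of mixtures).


1/E2 = Vf/Ef + (1-Vf)/Em = 0.68/203 + 0.32/8
E2 = 23.07 GPa

23.07 GPa


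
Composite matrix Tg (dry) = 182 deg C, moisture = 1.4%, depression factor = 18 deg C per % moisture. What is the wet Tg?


Tg_wet = Tg_dry - k*moisture = 182 - 18*1.4 = 156.8 deg C

156.8 deg C


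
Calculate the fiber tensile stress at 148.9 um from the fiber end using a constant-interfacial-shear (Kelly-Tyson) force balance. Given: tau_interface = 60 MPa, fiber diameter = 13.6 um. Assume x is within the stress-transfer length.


Force balance: sigma_f * (pi*d^2/4) = tau * (pi*d) * x  ->  sigma_f = 4 * tau * x / d
sigma_f = 4 * 60 * 148.9 / 13.6 = 2627.6 MPa

2627.6 MPa


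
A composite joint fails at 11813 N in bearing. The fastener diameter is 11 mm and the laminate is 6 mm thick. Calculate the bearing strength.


sigma_br = F/(d*h) = 11813/(11*6) = 179.0 MPa

179.0 MPa


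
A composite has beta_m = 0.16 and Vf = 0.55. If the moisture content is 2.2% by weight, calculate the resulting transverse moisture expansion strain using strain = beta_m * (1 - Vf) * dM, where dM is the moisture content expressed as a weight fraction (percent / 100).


dM = 2.2/100 = 0.022
strain = beta_m * (1-Vf) * dM = 0.16 * 0.45 * 0.022 = 0.001584

0.001584


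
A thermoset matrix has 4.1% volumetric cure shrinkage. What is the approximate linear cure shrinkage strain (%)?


Linear shrinkage ≈ vol_shrink/3 = 4.1/3 = 1.367%

1.367%


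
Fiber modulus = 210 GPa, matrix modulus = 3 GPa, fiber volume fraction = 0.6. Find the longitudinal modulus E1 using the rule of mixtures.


E1 = Ef*Vf + Em*(1-Vf) = 210*0.6 + 3*0.4 = 127.2 GPa

127.2 GPa


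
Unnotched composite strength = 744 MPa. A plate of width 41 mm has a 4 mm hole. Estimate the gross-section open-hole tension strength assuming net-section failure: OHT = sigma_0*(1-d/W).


OHT = sigma_0*(1-d/W) = 744*(1-4/41) = 671.4 MPa

671.4 MPa


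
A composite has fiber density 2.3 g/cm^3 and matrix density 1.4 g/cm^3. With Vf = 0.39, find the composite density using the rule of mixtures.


rho_c = rho_f*Vf + rho_m*(1-Vf) = 2.3*0.39 + 1.4*0.61 = 1.751 g/cm^3

1.751 g/cm^3


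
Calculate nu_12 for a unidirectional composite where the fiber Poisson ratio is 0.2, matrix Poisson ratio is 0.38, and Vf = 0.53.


nu_12 = nu_f*Vf + nu_m*(1-Vf) = 0.2*0.53 + 0.38*0.47 = 0.2846

0.2846


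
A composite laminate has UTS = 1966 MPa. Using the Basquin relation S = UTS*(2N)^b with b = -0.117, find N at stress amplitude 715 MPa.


N = 0.5 * (S/UTS)^(1/b) = 0.5 * (715/1966)^(1/-0.117) = 2841.0463 cycles

2841.0463 cycles


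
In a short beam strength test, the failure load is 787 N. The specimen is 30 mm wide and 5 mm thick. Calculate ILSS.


ILSS = 3F/(4bh) = 3*787/(4*30*5) = 3.94 MPa

3.94 MPa


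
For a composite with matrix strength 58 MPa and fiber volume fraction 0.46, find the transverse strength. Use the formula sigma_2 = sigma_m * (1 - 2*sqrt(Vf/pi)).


factor = 1 - 2*sqrt(0.46/pi) = 0.2347
sigma_2 = 58 * 0.2347 = 13.61 MPa

13.61 MPa


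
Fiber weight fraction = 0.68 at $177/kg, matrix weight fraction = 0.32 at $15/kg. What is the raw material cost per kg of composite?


Cost = cost_f*Wf + cost_m*Wm = 177*0.68 + 15*0.32 = $125.16/kg

$125.16/kg


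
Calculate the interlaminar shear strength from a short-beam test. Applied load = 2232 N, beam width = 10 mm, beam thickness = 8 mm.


ILSS = 3F/(4bh) = 3*2232/(4*10*8) = 20.93 MPa

20.93 MPa


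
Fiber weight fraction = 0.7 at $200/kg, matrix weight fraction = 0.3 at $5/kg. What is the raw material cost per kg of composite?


Cost = cost_f*Wf + cost_m*Wm = 200*0.7 + 5*0.3 = $141.5/kg

$141.5/kg


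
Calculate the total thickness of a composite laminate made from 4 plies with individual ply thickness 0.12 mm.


h = n * t_ply = 4 * 0.12 = 0.48 mm

0.48 mm


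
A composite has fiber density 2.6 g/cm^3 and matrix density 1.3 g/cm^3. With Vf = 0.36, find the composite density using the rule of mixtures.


rho_c = rho_f*Vf + rho_m*(1-Vf) = 2.6*0.36 + 1.3*0.64 = 1.768 g/cm^3

1.768 g/cm^3


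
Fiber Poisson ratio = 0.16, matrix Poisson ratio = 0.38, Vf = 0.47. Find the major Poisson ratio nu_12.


nu_12 = nu_f*Vf + nu_m*(1-Vf) = 0.16*0.47 + 0.38*0.53 = 0.2766

0.2766


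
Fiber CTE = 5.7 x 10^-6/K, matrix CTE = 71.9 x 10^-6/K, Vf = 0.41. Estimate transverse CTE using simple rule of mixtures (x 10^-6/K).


alpha_2 = alpha_f*Vf + alpha_m*(1-Vf) = 5.7*0.41 + 71.9*0.59 = 44.8 x 10^-6/K

44.8 x 10^-6/K


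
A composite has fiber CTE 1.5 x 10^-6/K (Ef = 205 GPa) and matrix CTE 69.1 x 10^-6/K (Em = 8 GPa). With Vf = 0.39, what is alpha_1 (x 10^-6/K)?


E1 = Ef*Vf + Em*(1-Vf) = 84.83
alpha_1 = (alpha_f*Ef*Vf + alpha_m*Em*(1-Vf))/E1 = 5.39 x 10^-6/K

5.39 x 10^-6/K


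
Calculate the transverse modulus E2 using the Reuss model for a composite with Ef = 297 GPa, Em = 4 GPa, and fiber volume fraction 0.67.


1/E2 = Vf/Ef + (1-Vf)/Em = 0.67/297 + 0.33/4
E2 = 11.8 GPa

11.8 GPa


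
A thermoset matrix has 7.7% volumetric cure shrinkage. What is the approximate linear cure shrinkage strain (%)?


Linear shrinkage ≈ vol_shrink/3 = 7.7/3 = 2.567%

2.567%


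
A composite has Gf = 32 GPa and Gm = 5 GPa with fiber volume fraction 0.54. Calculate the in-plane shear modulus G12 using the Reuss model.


1/G12 = Vf/Gf + (1-Vf)/Gm = 0.54/32 + 0.46/5
G12 = 9.18 GPa

9.18 GPa


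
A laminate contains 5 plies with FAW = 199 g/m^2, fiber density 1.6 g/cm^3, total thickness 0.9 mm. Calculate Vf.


Vf = n * FAW / (rho_f * h * 1000) = 5 * 199 / (1.6 * 0.9 * 1000) = 0.691

0.691


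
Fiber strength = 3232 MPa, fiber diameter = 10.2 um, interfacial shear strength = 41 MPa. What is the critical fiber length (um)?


Lc = sigma_f * d / (2 * tau_i) = 3232 * 10.2 / (2 * 41) = 402.0 um

402.0 um


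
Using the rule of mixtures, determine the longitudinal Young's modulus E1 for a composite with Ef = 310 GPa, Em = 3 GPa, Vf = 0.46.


E1 = Ef*Vf + Em*(1-Vf) = 310*0.46 + 3*0.54 = 144.22 GPa

144.22 GPa


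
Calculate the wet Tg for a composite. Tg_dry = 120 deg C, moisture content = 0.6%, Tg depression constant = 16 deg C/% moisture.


Tg_wet = Tg_dry - k*moisture = 120 - 16*0.6 = 110.4 deg C

110.4 deg C


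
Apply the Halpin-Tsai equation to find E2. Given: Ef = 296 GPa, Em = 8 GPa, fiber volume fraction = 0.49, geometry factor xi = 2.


eta = (Ef/Em - 1)/(Ef/Em + xi) = (37.0 - 1)/(37.0 + 2) = 0.9231
E2 = Em*(1+xi*eta*Vf)/(1-eta*Vf) = 27.82 GPa

27.82 GPa


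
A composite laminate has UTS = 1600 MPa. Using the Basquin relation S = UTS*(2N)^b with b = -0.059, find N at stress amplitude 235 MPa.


N = 0.5 * (S/UTS)^(1/b) = 0.5 * (235/1600)^(1/-0.059) = 6.5841e+13 cycles

6.5841e+13 cycles


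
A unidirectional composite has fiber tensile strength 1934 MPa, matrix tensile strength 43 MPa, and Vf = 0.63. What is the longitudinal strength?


sigma_1 = sigma_f*Vf + sigma_m*(1-Vf) = 1934*0.63 + 43*0.37 = 1234.3 MPa

1234.3 MPa


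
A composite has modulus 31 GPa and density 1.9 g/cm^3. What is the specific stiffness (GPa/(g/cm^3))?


Specific stiffness = E/rho = 31/1.9 = 16.3 GPa/(g/cm^3)

16.3 GPa/(g/cm^3)


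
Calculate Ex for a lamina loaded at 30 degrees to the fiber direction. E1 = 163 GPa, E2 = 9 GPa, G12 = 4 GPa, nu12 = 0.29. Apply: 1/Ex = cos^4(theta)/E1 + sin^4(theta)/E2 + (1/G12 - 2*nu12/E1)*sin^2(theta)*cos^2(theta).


cos^4(30) = 0.5625, sin^4(30) = 0.0625, sin^2(30)*cos^2(30) = 0.1875
1/G12 - 2*nu12/E1 = 1/4 - 2*0.29/163 = 0.246442 GPa^-1
1/Ex = 0.5625/163 + 0.0625/9 + 0.246442*0.1875 = 0.0566032 GPa^-1
Ex = 17.67 GPa

17.67 GPa


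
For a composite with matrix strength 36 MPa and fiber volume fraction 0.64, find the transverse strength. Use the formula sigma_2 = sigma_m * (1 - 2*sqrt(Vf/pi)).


factor = 1 - 2*sqrt(0.64/pi) = 0.0973
sigma_2 = 36 * 0.0973 = 3.5 MPa

3.5 MPa


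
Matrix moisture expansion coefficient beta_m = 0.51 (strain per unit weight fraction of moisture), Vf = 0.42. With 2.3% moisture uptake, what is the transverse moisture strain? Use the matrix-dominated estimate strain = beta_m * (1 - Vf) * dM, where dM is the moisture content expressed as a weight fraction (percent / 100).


dM = 2.3/100 = 0.023
strain = beta_m * (1-Vf) * dM = 0.51 * 0.58 * 0.023 = 0.0068034

0.0068034


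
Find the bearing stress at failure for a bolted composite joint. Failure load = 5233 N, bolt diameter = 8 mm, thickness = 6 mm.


sigma_br = F/(d*h) = 5233/(8*6) = 109.0 MPa

109.0 MPa


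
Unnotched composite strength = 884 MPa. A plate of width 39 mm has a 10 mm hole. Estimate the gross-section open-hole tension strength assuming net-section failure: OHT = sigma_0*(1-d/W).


OHT = sigma_0*(1-d/W) = 884*(1-10/39) = 657.3 MPa

657.3 MPa


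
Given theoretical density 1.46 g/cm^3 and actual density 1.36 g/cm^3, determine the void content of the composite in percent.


Void% = (rho_theo - rho_actual)/rho_theo * 100 = (1.46 - 1.36)/1.46 * 100 = 6.85%

6.85%


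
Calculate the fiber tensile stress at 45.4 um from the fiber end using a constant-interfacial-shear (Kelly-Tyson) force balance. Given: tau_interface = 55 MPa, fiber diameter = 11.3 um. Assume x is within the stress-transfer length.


Force balance: sigma_f * (pi*d^2/4) = tau * (pi*d) * x  ->  sigma_f = 4 * tau * x / d
sigma_f = 4 * 55 * 45.4 / 11.3 = 883.9 MPa

883.9 MPa


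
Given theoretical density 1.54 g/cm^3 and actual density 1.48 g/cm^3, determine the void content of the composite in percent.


Void% = (rho_theo - rho_actual)/rho_theo * 100 = (1.54 - 1.48)/1.54 * 100 = 3.9%

3.9%


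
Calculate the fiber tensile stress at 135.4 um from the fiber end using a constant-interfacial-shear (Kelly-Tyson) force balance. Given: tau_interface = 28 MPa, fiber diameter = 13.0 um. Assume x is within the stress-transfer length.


Force balance: sigma_f * (pi*d^2/4) = tau * (pi*d) * x  ->  sigma_f = 4 * tau * x / d
sigma_f = 4 * 28 * 135.4 / 13.0 = 1166.5 MPa

1166.5 MPa


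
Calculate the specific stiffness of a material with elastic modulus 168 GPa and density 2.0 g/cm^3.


Specific stiffness = E/rho = 168/2.0 = 84.0 GPa/(g/cm^3)

84.0 GPa/(g/cm^3)


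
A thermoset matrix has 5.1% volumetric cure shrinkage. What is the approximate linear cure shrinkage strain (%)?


Linear shrinkage ≈ vol_shrink/3 = 5.1/3 = 1.7%

1.7%


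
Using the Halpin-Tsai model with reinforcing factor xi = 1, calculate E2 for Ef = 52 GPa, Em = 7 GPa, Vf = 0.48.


eta = (Ef/Em - 1)/(Ef/Em + xi) = (7.4286 - 1)/(7.4286 + 1) = 0.7627
E2 = Em*(1+xi*eta*Vf)/(1-eta*Vf) = 15.09 GPa

15.09 GPa


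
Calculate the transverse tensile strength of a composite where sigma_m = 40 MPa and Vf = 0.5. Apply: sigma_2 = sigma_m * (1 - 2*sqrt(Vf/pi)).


factor = 1 - 2*sqrt(0.5/pi) = 0.2021
sigma_2 = 40 * 0.2021 = 8.08 MPa

8.08 MPa


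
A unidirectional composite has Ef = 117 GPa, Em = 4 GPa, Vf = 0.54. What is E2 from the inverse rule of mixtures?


1/E2 = Vf/Ef + (1-Vf)/Em = 0.54/117 + 0.46/4
E2 = 8.36 GPa

8.36 GPa


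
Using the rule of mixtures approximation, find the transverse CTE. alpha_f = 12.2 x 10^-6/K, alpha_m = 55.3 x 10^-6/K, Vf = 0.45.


alpha_2 = alpha_f*Vf + alpha_m*(1-Vf) = 12.2*0.45 + 55.3*0.55 = 35.9 x 10^-6/K

35.9 x 10^-6/K


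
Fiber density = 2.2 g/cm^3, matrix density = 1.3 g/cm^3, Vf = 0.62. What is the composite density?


rho_c = rho_f*Vf + rho_m*(1-Vf) = 2.2*0.62 + 1.3*0.38 = 1.858 g/cm^3

1.858 g/cm^3


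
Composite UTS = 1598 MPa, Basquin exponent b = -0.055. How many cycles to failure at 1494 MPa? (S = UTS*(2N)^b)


N = 0.5 * (S/UTS)^(1/b) = 0.5 * (1494/1598)^(1/-0.055) = 1.6996 cycles

1.6996 cycles


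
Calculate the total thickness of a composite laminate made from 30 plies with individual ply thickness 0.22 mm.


h = n * t_ply = 30 * 0.22 = 6.6 mm

6.6 mm


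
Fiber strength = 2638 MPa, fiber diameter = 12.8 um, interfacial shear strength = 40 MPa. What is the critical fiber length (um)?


Lc = sigma_f * d / (2 * tau_i) = 2638 * 12.8 / (2 * 40) = 422.1 um

422.1 um


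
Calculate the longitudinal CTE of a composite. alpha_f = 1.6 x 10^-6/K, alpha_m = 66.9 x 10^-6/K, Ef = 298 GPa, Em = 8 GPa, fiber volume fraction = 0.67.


E1 = Ef*Vf + Em*(1-Vf) = 202.3
alpha_1 = (alpha_f*Ef*Vf + alpha_m*Em*(1-Vf))/E1 = 2.45 x 10^-6/K

2.45 x 10^-6/K


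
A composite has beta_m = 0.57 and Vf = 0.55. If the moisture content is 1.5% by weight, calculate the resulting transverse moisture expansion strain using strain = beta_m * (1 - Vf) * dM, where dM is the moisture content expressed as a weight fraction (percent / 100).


dM = 1.5/100 = 0.015
strain = beta_m * (1-Vf) * dM = 0.57 * 0.45 * 0.015 = 0.0038475

0.0038475


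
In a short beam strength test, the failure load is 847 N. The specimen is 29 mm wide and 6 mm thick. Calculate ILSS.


ILSS = 3F/(4bh) = 3*847/(4*29*6) = 3.65 MPa

3.65 MPa


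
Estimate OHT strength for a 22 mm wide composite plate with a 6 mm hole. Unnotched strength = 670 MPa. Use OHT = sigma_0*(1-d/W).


OHT = sigma_0*(1-d/W) = 670*(1-6/22) = 487.3 MPa

487.3 MPa


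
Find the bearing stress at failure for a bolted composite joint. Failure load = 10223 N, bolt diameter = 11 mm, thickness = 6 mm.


sigma_br = F/(d*h) = 10223/(11*6) = 154.9 MPa

154.9 MPa


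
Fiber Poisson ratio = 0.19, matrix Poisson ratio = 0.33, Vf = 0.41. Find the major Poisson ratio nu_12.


nu_12 = nu_f*Vf + nu_m*(1-Vf) = 0.19*0.41 + 0.33*0.59 = 0.2726

0.2726


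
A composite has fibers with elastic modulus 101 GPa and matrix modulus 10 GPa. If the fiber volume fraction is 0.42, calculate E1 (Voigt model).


E1 = Ef*Vf + Em*(1-Vf) = 101*0.42 + 10*0.58 = 48.22 GPa

48.22 GPa


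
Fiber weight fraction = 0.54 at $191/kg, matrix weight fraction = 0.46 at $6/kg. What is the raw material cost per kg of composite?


Cost = cost_f*Wf + cost_m*Wm = 191*0.54 + 6*0.46 = $105.9/kg

$105.9/kg


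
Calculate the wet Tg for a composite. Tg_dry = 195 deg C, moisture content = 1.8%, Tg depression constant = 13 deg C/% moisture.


Tg_wet = Tg_dry - k*moisture = 195 - 13*1.8 = 171.6 deg C

171.6 deg C


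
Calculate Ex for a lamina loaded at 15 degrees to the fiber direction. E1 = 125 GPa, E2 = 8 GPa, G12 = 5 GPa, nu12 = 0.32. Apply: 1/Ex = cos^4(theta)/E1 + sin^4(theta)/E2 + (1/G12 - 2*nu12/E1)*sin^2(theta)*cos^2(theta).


cos^4(15) = 0.870513, sin^4(15) = 0.004487, sin^2(15)*cos^2(15) = 0.0625
1/G12 - 2*nu12/E1 = 1/5 - 2*0.32/125 = 0.19488 GPa^-1
1/Ex = 0.870513/125 + 0.004487/8 + 0.19488*0.0625 = 0.019705 GPa^-1
Ex = 50.75 GPa

50.75 GPa


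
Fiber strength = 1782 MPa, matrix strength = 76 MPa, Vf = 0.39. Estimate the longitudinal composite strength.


sigma_1 = sigma_f*Vf + sigma_m*(1-Vf) = 1782*0.39 + 76*0.61 = 741.3 MPa

741.3 MPa


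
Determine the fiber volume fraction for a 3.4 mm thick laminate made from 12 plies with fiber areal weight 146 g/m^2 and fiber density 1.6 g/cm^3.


Vf = n * FAW / (rho_f * h * 1000) = 12 * 146 / (1.6 * 3.4 * 1000) = 0.3221

0.3221


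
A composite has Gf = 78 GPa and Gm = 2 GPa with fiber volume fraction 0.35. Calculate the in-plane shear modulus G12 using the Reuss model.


1/G12 = Vf/Gf + (1-Vf)/Gm = 0.35/78 + 0.65/2
G12 = 3.04 GPa

3.04 GPa


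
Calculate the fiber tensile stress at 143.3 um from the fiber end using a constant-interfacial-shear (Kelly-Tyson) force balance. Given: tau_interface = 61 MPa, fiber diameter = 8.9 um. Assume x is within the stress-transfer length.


Force balance: sigma_f * (pi*d^2/4) = tau * (pi*d) * x  ->  sigma_f = 4 * tau * x / d
sigma_f = 4 * 61 * 143.3 / 8.9 = 3928.7 MPa

3928.7 MPa


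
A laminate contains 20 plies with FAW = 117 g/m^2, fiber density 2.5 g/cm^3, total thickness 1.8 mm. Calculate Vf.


Vf = n * FAW / (rho_f * h * 1000) = 20 * 117 / (2.5 * 1.8 * 1000) = 0.52

0.52


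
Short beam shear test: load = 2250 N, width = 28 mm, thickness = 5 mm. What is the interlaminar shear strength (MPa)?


ILSS = 3F/(4bh) = 3*2250/(4*28*5) = 12.05 MPa

12.05 MPa


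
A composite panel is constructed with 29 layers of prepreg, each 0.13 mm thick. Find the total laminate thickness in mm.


h = n * t_ply = 29 * 0.13 = 3.77 mm

3.77 mm


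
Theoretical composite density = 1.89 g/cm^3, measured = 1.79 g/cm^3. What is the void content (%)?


Void% = (rho_theo - rho_actual)/rho_theo * 100 = (1.89 - 1.79)/1.89 * 100 = 5.29%

5.29%


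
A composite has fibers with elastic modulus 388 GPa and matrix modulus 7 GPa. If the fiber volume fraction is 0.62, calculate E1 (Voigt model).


E1 = Ef*Vf + Em*(1-Vf) = 388*0.62 + 7*0.38 = 243.22 GPa

243.22 GPa


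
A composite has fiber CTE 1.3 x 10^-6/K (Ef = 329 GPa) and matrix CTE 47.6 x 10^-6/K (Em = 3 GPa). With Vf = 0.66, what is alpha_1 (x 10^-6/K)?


E1 = Ef*Vf + Em*(1-Vf) = 218.16
alpha_1 = (alpha_f*Ef*Vf + alpha_m*Em*(1-Vf))/E1 = 1.52 x 10^-6/K

1.52 x 10^-6/K


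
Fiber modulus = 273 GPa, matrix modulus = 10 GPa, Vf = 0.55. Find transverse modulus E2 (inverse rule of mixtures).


1/E2 = Vf/Ef + (1-Vf)/Em = 0.55/273 + 0.45/10
E2 = 21.27 GPa

21.27 GPa


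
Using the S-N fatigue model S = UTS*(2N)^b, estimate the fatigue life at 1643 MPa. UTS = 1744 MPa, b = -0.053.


N = 0.5 * (S/UTS)^(1/b) = 0.5 * (1643/1744)^(1/-0.053) = 1.5411 cycles

1.5411 cycles


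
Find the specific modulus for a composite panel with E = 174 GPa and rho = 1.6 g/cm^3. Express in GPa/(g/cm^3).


Specific stiffness = E/rho = 174/1.6 = 108.8 GPa/(g/cm^3)

108.8 GPa/(g/cm^3)


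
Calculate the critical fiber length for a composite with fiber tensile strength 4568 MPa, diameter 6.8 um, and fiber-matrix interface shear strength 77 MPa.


Lc = sigma_f * d / (2 * tau_i) = 4568 * 6.8 / (2 * 77) = 201.7 um

201.7 um


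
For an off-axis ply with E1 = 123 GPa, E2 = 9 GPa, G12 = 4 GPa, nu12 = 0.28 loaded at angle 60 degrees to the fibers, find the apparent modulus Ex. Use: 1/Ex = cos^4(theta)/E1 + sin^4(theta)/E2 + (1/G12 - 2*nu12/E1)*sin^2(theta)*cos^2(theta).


cos^4(60) = 0.0625, sin^4(60) = 0.5625, sin^2(60)*cos^2(60) = 0.1875
1/G12 - 2*nu12/E1 = 1/4 - 2*0.28/123 = 0.245447 GPa^-1
1/Ex = 0.0625/123 + 0.5625/9 + 0.245447*0.1875 = 0.1090295 GPa^-1
Ex = 9.17 GPa

9.17 GPa


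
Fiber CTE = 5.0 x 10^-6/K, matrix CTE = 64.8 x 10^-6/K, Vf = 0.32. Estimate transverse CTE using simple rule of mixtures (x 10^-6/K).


alpha_2 = alpha_f*Vf + alpha_m*(1-Vf) = 5.0*0.32 + 64.8*0.68 = 45.7 x 10^-6/K

45.7 x 10^-6/K


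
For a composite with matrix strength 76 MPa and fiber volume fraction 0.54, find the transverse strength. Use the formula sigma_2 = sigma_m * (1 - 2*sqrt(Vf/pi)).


factor = 1 - 2*sqrt(0.54/pi) = 0.1708
sigma_2 = 76 * 0.1708 = 12.98 MPa

12.98 MPa


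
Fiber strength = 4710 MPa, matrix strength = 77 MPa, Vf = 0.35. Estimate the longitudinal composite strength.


sigma_1 = sigma_f*Vf + sigma_m*(1-Vf) = 4710*0.35 + 77*0.65 = 1698.6 MPa

1698.6 MPa


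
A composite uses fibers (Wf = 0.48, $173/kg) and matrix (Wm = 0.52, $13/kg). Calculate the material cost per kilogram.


Cost = cost_f*Wf + cost_m*Wm = 173*0.48 + 13*0.52 = $89.8/kg

$89.8/kg


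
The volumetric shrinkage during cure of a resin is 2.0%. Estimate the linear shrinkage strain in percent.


Linear shrinkage ≈ vol_shrink/3 = 2.0/3 = 0.667%

0.667%


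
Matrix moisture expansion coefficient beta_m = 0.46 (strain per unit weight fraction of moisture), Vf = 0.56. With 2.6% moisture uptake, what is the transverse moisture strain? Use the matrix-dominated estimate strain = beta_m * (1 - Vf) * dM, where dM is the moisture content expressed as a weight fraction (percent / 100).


dM = 2.6/100 = 0.026
strain = beta_m * (1-Vf) * dM = 0.46 * 0.44 * 0.026 = 0.0052624

0.0052624


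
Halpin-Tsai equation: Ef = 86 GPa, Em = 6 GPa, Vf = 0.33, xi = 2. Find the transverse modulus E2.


eta = (Ef/Em - 1)/(Ef/Em + xi) = (14.3333 - 1)/(14.3333 + 2) = 0.8163
E2 = Em*(1+xi*eta*Vf)/(1-eta*Vf) = 12.64 GPa

12.64 GPa


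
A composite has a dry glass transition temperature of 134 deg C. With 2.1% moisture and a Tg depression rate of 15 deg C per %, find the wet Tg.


Tg_wet = Tg_dry - k*moisture = 134 - 15*2.1 = 102.5 deg C

102.5 deg C


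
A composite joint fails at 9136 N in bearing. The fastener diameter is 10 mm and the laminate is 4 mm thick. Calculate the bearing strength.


sigma_br = F/(d*h) = 9136/(10*4) = 228.4 MPa

228.4 MPa


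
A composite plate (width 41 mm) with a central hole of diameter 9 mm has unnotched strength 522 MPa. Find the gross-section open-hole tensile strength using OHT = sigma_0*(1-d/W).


OHT = sigma_0*(1-d/W) = 522*(1-9/41) = 407.4 MPa

407.4 MPa


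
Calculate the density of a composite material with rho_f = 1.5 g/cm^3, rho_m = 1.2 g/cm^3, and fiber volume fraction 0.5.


rho_c = rho_f*Vf + rho_m*(1-Vf) = 1.5*0.5 + 1.2*0.5 = 1.35 g/cm^3

1.35 g/cm^3


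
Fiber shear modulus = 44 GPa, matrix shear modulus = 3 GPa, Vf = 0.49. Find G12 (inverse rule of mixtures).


1/G12 = Vf/Gf + (1-Vf)/Gm = 0.49/44 + 0.51/3
G12 = 5.52 GPa

5.52 GPa


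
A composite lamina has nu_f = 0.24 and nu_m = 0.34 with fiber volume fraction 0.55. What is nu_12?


nu_12 = nu_f*Vf + nu_m*(1-Vf) = 0.24*0.55 + 0.34*0.45 = 0.285

0.285


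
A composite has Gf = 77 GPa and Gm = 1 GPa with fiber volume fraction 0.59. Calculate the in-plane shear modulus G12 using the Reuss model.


1/G12 = Vf/Gf + (1-Vf)/Gm = 0.59/77 + 0.41/1
G12 = 2.39 GPa

2.39 GPa


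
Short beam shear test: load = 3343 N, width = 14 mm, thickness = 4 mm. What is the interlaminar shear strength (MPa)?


ILSS = 3F/(4bh) = 3*3343/(4*14*4) = 44.77 MPa

44.77 MPa


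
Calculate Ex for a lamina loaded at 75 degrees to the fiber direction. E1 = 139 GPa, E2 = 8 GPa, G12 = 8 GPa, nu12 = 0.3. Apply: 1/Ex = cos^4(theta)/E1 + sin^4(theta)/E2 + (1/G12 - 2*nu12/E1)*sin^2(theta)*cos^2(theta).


cos^4(75) = 0.004487, sin^4(75) = 0.870513, sin^2(75)*cos^2(75) = 0.0625
1/G12 - 2*nu12/E1 = 1/8 - 2*0.3/139 = 0.120683 GPa^-1
1/Ex = 0.004487/139 + 0.870513/8 + 0.120683*0.0625 = 0.1163891 GPa^-1
Ex = 8.59 GPa

8.59 GPa


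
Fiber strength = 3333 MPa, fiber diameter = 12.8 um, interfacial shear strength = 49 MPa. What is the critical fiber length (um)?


Lc = sigma_f * d / (2 * tau_i) = 3333 * 12.8 / (2 * 49) = 435.3 um

435.3 um


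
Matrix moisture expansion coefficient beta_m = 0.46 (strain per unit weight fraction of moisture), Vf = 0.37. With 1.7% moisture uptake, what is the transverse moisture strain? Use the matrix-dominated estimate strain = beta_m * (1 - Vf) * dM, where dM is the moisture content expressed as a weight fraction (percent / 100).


dM = 1.7/100 = 0.017
strain = beta_m * (1-Vf) * dM = 0.46 * 0.63 * 0.017 = 0.0049266

0.0049266


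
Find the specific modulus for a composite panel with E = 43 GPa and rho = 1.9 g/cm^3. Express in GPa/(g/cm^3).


Specific stiffness = E/rho = 43/1.9 = 22.6 GPa/(g/cm^3)

22.6 GPa/(g/cm^3)


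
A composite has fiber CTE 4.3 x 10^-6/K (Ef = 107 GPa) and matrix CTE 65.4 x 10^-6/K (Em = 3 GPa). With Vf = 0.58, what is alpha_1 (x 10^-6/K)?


E1 = Ef*Vf + Em*(1-Vf) = 63.32
alpha_1 = (alpha_f*Ef*Vf + alpha_m*Em*(1-Vf))/E1 = 5.52 x 10^-6/K

5.52 x 10^-6/K


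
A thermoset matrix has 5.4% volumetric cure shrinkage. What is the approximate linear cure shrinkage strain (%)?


Linear shrinkage ≈ vol_shrink/3 = 5.4/3 = 1.8%

1.8%


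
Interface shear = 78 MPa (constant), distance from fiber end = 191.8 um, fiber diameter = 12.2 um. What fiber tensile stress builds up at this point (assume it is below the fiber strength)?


Force balance: sigma_f * (pi*d^2/4) = tau * (pi*d) * x  ->  sigma_f = 4 * tau * x / d
sigma_f = 4 * 78 * 191.8 / 12.2 = 4905.0 MPa

4905.0 MPa


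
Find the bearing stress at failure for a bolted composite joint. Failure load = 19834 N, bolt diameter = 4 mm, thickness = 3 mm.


sigma_br = F/(d*h) = 19834/(4*3) = 1652.8 MPa

1652.8 MPa


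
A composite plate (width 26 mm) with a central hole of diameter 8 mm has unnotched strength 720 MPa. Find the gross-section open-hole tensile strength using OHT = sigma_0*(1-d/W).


OHT = sigma_0*(1-d/W) = 720*(1-8/26) = 498.5 MPa

498.5 MPa


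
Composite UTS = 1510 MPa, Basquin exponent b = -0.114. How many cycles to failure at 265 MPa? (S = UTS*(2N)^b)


N = 0.5 * (S/UTS)^(1/b) = 0.5 * (265/1510)^(1/-0.114) = 2.1291e+06 cycles

2.1291e+06 cycles


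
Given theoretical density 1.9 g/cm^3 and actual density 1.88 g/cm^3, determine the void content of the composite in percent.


Void% = (rho_theo - rho_actual)/rho_theo * 100 = (1.9 - 1.88)/1.9 * 100 = 1.05%

1.05%


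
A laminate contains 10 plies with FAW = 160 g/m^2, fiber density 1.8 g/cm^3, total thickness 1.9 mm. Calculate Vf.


Vf = n * FAW / (rho_f * h * 1000) = 10 * 160 / (1.8 * 1.9 * 1000) = 0.4678

0.4678


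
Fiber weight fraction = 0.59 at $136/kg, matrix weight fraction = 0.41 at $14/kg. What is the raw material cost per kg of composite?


Cost = cost_f*Wf + cost_m*Wm = 136*0.59 + 14*0.41 = $85.98/kg

$85.98/kg


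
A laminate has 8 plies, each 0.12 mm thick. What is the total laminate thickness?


h = n * t_ply = 8 * 0.12 = 0.96 mm

0.96 mm


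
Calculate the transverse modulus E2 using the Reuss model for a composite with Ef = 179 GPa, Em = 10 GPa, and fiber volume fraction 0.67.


1/E2 = Vf/Ef + (1-Vf)/Em = 0.67/179 + 0.33/10
E2 = 27.22 GPa

27.22 GPa


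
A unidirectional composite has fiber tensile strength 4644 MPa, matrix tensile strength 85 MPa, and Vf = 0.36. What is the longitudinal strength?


sigma_1 = sigma_f*Vf + sigma_m*(1-Vf) = 4644*0.36 + 85*0.64 = 1726.2 MPa

1726.2 MPa


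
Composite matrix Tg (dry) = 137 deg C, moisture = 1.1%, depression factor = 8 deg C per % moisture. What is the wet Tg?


Tg_wet = Tg_dry - k*moisture = 137 - 8*1.1 = 128.2 deg C

128.2 deg C


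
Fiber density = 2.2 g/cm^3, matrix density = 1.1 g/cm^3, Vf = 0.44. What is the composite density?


rho_c = rho_f*Vf + rho_m*(1-Vf) = 2.2*0.44 + 1.1*0.56 = 1.584 g/cm^3

1.584 g/cm^3


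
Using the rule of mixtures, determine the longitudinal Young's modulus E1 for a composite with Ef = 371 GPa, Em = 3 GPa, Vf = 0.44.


E1 = Ef*Vf + Em*(1-Vf) = 371*0.44 + 3*0.56 = 164.92 GPa

164.92 GPa


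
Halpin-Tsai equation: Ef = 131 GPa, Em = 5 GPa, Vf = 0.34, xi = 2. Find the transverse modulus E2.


eta = (Ef/Em - 1)/(Ef/Em + xi) = (26.2 - 1)/(26.2 + 2) = 0.8936
E2 = Em*(1+xi*eta*Vf)/(1-eta*Vf) = 11.55 GPa

11.55 GPa


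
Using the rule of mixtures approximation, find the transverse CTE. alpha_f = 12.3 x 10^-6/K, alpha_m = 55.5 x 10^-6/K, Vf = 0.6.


alpha_2 = alpha_f*Vf + alpha_m*(1-Vf) = 12.3*0.6 + 55.5*0.4 = 29.6 x 10^-6/K

29.6 x 10^-6/K


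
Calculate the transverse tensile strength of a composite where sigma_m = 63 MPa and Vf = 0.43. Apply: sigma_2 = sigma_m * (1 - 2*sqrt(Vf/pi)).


factor = 1 - 2*sqrt(0.43/pi) = 0.2601
sigma_2 = 63 * 0.2601 = 16.38 MPa

16.38 MPa


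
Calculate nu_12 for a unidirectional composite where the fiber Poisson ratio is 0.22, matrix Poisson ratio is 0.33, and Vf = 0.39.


nu_12 = nu_f*Vf + nu_m*(1-Vf) = 0.22*0.39 + 0.33*0.61 = 0.2871

0.2871


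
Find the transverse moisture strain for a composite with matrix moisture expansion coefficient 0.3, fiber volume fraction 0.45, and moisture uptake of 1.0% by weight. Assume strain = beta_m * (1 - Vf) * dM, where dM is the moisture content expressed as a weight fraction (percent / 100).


dM = 1.0/100 = 0.01
strain = beta_m * (1-Vf) * dM = 0.3 * 0.55 * 0.01 = 0.00165

0.00165


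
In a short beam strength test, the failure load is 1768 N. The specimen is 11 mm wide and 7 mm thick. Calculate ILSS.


ILSS = 3F/(4bh) = 3*1768/(4*11*7) = 17.22 MPa

17.22 MPa


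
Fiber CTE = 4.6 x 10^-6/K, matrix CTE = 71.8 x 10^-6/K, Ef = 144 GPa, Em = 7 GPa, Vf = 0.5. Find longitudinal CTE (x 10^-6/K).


E1 = Ef*Vf + Em*(1-Vf) = 75.5
alpha_1 = (alpha_f*Ef*Vf + alpha_m*Em*(1-Vf))/E1 = 7.72 x 10^-6/K

7.72 x 10^-6/K


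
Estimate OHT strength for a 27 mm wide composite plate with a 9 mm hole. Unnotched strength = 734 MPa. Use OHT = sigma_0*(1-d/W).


OHT = sigma_0*(1-d/W) = 734*(1-9/27) = 489.3 MPa

489.3 MPa


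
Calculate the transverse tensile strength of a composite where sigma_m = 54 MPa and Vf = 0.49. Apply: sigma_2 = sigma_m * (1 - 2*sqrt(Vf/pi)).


factor = 1 - 2*sqrt(0.49/pi) = 0.2101
sigma_2 = 54 * 0.2101 = 11.35 MPa

11.35 MPa


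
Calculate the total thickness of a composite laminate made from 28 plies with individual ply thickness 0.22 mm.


h = n * t_ply = 28 * 0.22 = 6.16 mm

6.16 mm


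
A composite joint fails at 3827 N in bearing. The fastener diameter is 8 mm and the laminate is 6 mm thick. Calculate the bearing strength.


sigma_br = F/(d*h) = 3827/(8*6) = 79.7 MPa

79.7 MPa


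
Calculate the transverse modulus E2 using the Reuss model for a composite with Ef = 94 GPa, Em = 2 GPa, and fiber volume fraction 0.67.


1/E2 = Vf/Ef + (1-Vf)/Em = 0.67/94 + 0.33/2
E2 = 5.81 GPa

5.81 GPa


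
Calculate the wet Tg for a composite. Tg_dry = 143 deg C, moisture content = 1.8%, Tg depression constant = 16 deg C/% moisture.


Tg_wet = Tg_dry - k*moisture = 143 - 16*1.8 = 114.2 deg C

114.2 deg C


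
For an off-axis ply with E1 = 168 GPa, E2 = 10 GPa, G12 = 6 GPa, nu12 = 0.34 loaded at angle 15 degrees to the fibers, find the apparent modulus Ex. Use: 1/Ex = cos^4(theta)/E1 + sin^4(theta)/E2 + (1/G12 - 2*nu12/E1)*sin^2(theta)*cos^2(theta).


cos^4(15) = 0.870513, sin^4(15) = 0.004487, sin^2(15)*cos^2(15) = 0.0625
1/G12 - 2*nu12/E1 = 1/6 - 2*0.34/168 = 0.162619 GPa^-1
1/Ex = 0.870513/168 + 0.004487/10 + 0.162619*0.0625 = 0.015794 GPa^-1
Ex = 63.32 GPa

63.32 GPa


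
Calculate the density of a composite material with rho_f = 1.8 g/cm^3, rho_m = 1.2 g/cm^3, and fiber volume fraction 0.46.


rho_c = rho_f*Vf + rho_m*(1-Vf) = 1.8*0.46 + 1.2*0.54 = 1.476 g/cm^3

1.476 g/cm^3


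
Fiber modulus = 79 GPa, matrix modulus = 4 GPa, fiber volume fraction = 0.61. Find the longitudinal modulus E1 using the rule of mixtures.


E1 = Ef*Vf + Em*(1-Vf) = 79*0.61 + 4*0.39 = 49.75 GPa

49.75 GPa


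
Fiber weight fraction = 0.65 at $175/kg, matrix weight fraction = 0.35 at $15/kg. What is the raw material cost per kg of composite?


Cost = cost_f*Wf + cost_m*Wm = 175*0.65 + 15*0.35 = $119.0/kg

$119.0/kg


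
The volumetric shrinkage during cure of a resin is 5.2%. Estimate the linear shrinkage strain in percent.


Linear shrinkage ≈ vol_shrink/3 = 5.2/3 = 1.733%

1.733%


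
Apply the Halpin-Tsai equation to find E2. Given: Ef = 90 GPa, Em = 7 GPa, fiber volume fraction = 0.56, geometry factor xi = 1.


eta = (Ef/Em - 1)/(Ef/Em + xi) = (12.8571 - 1)/(12.8571 + 1) = 0.8557
E2 = Em*(1+xi*eta*Vf)/(1-eta*Vf) = 19.88 GPa

19.88 GPa


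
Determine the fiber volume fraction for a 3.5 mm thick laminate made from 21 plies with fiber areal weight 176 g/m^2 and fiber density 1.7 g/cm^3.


Vf = n * FAW / (rho_f * h * 1000) = 21 * 176 / (1.7 * 3.5 * 1000) = 0.6212

0.6212


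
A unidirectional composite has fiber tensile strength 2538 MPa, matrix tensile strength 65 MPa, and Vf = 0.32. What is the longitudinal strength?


sigma_1 = sigma_f*Vf + sigma_m*(1-Vf) = 2538*0.32 + 65*0.68 = 856.4 MPa

856.4 MPa


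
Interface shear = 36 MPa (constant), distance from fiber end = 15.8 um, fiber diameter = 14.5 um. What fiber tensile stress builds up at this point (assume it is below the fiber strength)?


Force balance: sigma_f * (pi*d^2/4) = tau * (pi*d) * x  ->  sigma_f = 4 * tau * x / d
sigma_f = 4 * 36 * 15.8 / 14.5 = 156.9 MPa

156.9 MPa


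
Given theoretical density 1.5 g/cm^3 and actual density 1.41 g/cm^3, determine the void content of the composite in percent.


Void% = (rho_theo - rho_actual)/rho_theo * 100 = (1.5 - 1.41)/1.5 * 100 = 6.0%

6.0%


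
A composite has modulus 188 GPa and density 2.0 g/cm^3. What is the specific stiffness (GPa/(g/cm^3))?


Specific stiffness = E/rho = 188/2.0 = 94.0 GPa/(g/cm^3)

94.0 GPa/(g/cm^3)


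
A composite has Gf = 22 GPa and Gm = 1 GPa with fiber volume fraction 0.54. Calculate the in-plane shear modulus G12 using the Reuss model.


1/G12 = Vf/Gf + (1-Vf)/Gm = 0.54/22 + 0.46/1
G12 = 2.06 GPa

2.06 GPa


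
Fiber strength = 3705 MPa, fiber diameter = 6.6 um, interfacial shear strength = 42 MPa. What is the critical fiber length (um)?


Lc = sigma_f * d / (2 * tau_i) = 3705 * 6.6 / (2 * 42) = 291.1 um

291.1 um


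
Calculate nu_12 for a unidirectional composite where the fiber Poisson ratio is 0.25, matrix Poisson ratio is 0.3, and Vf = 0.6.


nu_12 = nu_f*Vf + nu_m*(1-Vf) = 0.25*0.6 + 0.3*0.4 = 0.27

0.27


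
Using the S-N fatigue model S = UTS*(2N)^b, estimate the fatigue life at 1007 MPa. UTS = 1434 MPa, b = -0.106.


N = 0.5 * (S/UTS)^(1/b) = 0.5 * (1007/1434)^(1/-0.106) = 14.0368 cycles

14.0368 cycles


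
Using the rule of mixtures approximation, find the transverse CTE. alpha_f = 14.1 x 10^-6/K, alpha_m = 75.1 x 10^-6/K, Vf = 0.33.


alpha_2 = alpha_f*Vf + alpha_m*(1-Vf) = 14.1*0.33 + 75.1*0.67 = 55.0 x 10^-6/K

55.0 x 10^-6/K


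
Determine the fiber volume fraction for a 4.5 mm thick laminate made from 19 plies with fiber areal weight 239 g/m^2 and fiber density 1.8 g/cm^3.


Vf = n * FAW / (rho_f * h * 1000) = 19 * 239 / (1.8 * 4.5 * 1000) = 0.5606

0.5606


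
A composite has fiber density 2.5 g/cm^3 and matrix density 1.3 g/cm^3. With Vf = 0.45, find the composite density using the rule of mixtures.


rho_c = rho_f*Vf + rho_m*(1-Vf) = 2.5*0.45 + 1.3*0.55 = 1.84 g/cm^3

1.84 g/cm^3


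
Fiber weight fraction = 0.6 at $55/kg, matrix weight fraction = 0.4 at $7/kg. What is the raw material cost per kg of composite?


Cost = cost_f*Wf + cost_m*Wm = 55*0.6 + 7*0.4 = $35.8/kg

$35.8/kg


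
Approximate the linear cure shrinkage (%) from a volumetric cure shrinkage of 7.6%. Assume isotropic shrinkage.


Linear shrinkage ≈ vol_shrink/3 = 7.6/3 = 2.533%

2.533%


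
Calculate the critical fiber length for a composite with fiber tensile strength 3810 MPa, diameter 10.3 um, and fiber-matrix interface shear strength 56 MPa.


Lc = sigma_f * d / (2 * tau_i) = 3810 * 10.3 / (2 * 56) = 350.4 um

350.4 um


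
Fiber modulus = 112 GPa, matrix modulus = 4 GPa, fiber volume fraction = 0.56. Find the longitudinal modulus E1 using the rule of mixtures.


E1 = Ef*Vf + Em*(1-Vf) = 112*0.56 + 4*0.44 = 64.48 GPa

64.48 GPa


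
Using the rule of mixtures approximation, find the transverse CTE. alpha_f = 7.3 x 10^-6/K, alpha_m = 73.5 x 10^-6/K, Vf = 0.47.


alpha_2 = alpha_f*Vf + alpha_m*(1-Vf) = 7.3*0.47 + 73.5*0.53 = 42.4 x 10^-6/K

42.4 x 10^-6/K


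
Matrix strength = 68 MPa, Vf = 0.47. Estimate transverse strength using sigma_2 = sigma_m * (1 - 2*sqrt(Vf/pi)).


factor = 1 - 2*sqrt(0.47/pi) = 0.2264
sigma_2 = 68 * 0.2264 = 15.4 MPa

15.4 MPa


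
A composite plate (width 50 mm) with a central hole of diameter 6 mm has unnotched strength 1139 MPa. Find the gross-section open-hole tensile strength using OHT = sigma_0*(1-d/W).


OHT = sigma_0*(1-d/W) = 1139*(1-6/50) = 1002.3 MPa

1002.3 MPa


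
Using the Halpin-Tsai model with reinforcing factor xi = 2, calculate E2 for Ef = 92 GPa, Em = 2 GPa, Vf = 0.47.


eta = (Ef/Em - 1)/(Ef/Em + xi) = (46.0 - 1)/(46.0 + 2) = 0.9375
E2 = Em*(1+xi*eta*Vf)/(1-eta*Vf) = 6.73 GPa

6.73 GPa


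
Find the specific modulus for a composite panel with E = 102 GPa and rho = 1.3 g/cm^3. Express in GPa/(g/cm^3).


Specific stiffness = E/rho = 102/1.3 = 78.5 GPa/(g/cm^3)

78.5 GPa/(g/cm^3)


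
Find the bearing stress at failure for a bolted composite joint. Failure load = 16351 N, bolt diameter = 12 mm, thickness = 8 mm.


sigma_br = F/(d*h) = 16351/(12*8) = 170.3 MPa

170.3 MPa


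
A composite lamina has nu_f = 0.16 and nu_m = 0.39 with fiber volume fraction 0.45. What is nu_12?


nu_12 = nu_f*Vf + nu_m*(1-Vf) = 0.16*0.45 + 0.39*0.55 = 0.2865

0.2865


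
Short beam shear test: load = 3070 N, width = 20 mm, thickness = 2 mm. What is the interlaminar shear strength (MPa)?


ILSS = 3F/(4bh) = 3*3070/(4*20*2) = 57.56 MPa

57.56 MPa


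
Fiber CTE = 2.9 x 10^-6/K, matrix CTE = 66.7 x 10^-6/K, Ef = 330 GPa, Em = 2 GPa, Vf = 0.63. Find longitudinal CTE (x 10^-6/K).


E1 = Ef*Vf + Em*(1-Vf) = 208.64
alpha_1 = (alpha_f*Ef*Vf + alpha_m*Em*(1-Vf))/E1 = 3.13 x 10^-6/K

3.13 x 10^-6/K


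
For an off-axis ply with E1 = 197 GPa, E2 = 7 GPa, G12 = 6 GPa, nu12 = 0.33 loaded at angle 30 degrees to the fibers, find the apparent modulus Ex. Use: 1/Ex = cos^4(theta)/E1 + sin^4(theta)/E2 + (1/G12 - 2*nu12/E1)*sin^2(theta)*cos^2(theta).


cos^4(30) = 0.5625, sin^4(30) = 0.0625, sin^2(30)*cos^2(30) = 0.1875
1/G12 - 2*nu12/E1 = 1/6 - 2*0.33/197 = 0.163316 GPa^-1
1/Ex = 0.5625/197 + 0.0625/7 + 0.163316*0.1875 = 0.0424057 GPa^-1
Ex = 23.58 GPa

23.58 GPa


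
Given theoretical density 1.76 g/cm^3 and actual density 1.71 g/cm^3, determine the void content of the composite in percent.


Void% = (rho_theo - rho_actual)/rho_theo * 100 = (1.76 - 1.71)/1.76 * 100 = 2.84%

2.84%


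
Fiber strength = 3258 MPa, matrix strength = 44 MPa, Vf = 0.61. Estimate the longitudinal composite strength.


sigma_1 = sigma_f*Vf + sigma_m*(1-Vf) = 3258*0.61 + 44*0.39 = 2004.5 MPa

2004.5 MPa


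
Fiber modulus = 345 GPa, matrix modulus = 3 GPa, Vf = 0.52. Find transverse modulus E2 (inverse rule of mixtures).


1/E2 = Vf/Ef + (1-Vf)/Em = 0.52/345 + 0.48/3
E2 = 6.19 GPa

6.19 GPa


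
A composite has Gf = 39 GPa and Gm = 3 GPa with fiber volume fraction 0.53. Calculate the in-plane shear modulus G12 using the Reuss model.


1/G12 = Vf/Gf + (1-Vf)/Gm = 0.53/39 + 0.47/3
G12 = 5.87 GPa

5.87 GPa


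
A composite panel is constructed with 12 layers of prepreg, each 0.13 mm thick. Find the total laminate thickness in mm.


h = n * t_ply = 12 * 0.13 = 1.56 mm

1.56 mm


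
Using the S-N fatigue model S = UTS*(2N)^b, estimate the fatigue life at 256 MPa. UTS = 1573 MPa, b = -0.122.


N = 0.5 * (S/UTS)^(1/b) = 0.5 * (256/1573)^(1/-0.122) = 1.4521e+06 cycles

1.4521e+06 cycles


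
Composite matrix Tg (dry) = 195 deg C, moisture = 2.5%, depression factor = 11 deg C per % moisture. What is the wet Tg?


Tg_wet = Tg_dry - k*moisture = 195 - 11*2.5 = 167.5 deg C

167.5 deg C


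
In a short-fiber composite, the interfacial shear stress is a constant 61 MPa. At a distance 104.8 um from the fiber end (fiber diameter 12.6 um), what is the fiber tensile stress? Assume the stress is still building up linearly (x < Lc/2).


Force balance: sigma_f * (pi*d^2/4) = tau * (pi*d) * x  ->  sigma_f = 4 * tau * x / d
sigma_f = 4 * 61 * 104.8 / 12.6 = 2029.5 MPa

2029.5 MPa


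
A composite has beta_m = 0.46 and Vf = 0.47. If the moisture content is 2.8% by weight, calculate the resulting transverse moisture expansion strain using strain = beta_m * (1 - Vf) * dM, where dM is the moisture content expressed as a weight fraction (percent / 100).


dM = 2.8/100 = 0.028
strain = beta_m * (1-Vf) * dM = 0.46 * 0.53 * 0.028 = 0.0068264

0.0068264
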